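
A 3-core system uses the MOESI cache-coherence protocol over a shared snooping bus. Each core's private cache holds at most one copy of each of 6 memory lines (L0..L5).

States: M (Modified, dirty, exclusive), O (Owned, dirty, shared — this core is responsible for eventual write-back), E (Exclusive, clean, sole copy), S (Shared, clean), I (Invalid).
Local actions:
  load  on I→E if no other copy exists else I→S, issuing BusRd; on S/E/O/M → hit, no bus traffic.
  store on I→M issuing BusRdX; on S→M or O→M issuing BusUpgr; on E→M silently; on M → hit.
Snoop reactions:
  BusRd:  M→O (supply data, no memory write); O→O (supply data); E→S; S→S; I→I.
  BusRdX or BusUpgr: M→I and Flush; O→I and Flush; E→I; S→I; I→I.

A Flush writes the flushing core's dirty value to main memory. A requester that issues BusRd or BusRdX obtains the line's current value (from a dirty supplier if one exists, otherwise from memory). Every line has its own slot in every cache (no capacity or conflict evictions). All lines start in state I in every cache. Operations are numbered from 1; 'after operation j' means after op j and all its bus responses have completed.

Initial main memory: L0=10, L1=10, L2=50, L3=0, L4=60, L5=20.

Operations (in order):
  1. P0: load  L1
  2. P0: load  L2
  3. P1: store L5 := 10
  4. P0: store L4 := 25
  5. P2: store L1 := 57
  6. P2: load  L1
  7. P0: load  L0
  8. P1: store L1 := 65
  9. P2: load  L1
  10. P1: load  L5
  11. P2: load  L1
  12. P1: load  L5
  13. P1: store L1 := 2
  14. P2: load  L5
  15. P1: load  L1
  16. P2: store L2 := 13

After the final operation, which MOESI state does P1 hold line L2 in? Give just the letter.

step 1: P0: load  L1  ⟶  EII  (L1)  txn=BusRd  M[L1]=10
step 2: P0: load  L2  ⟶  EII  (L2)  txn=BusRd  M[L2]=50
step 3: P1: store L5 := 10  ⟶  IMI  (L5)  txn=BusRdX  M[L5]=20
step 4: P0: store L4 := 25  ⟶  MII  (L4)  txn=BusRdX  M[L4]=60
step 5: P2: store L1 := 57  ⟶  IIM  (L1)  txn=BusRdX  M[L1]=10
step 6: P2: load  L1  ⟶  IIM  (L1)  txn=∅  M[L1]=10
step 7: P0: load  L0  ⟶  EII  (L0)  txn=BusRd  M[L0]=10
step 8: P1: store L1 := 65  ⟶  IMI  (L1)  txn=BusRdX+Flush  M[L1]=57
step 9: P2: load  L1  ⟶  IOS  (L1)  txn=BusRd  M[L1]=57
step 10: P1: load  L5  ⟶  IMI  (L5)  txn=∅  M[L5]=20
step 11: P2: load  L1  ⟶  IOS  (L1)  txn=∅  M[L1]=57
step 12: P1: load  L5  ⟶  IMI  (L5)  txn=∅  M[L5]=20
step 13: P1: store L1 := 2  ⟶  IMI  (L1)  txn=BusUpgr  M[L1]=57
step 14: P2: load  L5  ⟶  IOS  (L5)  txn=BusRd  M[L5]=20
step 15: P1: load  L1  ⟶  IMI  (L1)  txn=∅  M[L1]=57
step 16: P2: store L2 := 13  ⟶  IIM  (L2)  txn=BusRdX  M[L2]=50

state = I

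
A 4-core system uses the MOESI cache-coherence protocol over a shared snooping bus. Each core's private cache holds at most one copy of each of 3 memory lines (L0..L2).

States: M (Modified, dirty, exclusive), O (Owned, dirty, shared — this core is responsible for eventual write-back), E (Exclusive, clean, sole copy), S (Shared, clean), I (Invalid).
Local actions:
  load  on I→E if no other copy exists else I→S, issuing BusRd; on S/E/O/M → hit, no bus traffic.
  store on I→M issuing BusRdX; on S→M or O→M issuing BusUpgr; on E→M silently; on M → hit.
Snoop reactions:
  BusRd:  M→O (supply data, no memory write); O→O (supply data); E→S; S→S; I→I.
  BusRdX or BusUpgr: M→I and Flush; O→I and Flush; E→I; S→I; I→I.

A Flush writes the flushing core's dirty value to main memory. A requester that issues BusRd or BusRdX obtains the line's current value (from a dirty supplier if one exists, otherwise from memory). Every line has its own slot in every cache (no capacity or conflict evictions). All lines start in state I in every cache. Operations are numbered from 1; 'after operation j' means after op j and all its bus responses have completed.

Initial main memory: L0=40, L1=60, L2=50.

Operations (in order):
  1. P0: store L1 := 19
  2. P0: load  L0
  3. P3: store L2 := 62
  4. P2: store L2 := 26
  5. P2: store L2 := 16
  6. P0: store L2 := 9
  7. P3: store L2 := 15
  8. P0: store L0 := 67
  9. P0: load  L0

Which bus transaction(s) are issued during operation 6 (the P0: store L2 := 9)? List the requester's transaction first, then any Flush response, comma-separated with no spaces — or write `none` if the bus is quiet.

1. P0: store L1 := 19  bus=[BusRdX]  L1: P0=M P1=I P2=I P3=I  mem[L1]=60
2. P0: load  L0  bus=[BusRd]  L0: P0=E P1=I P2=I P3=I  mem[L0]=40
3. P3: store L2 := 62  bus=[BusRdX]  L2: P0=I P1=I P2=I P3=M  mem[L2]=50
4. P2: store L2 := 26  bus=[BusRdX,Flush]  L2: P0=I P1=I P2=M P3=I  mem[L2]=62
5. P2: store L2 := 16  bus=[-]  L2: P0=I P1=I P2=M P3=I  mem[L2]=62
6. P0: store L2 := 9  bus=[BusRdX,Flush]  L2: P0=M P1=I P2=I P3=I  mem[L2]=16
7. P3: store L2 := 15  bus=[BusRdX,Flush]  L2: P0=I P1=I P2=I P3=M  mem[L2]=9
8. P0: store L0 := 67  bus=[-]  L0: P0=M P1=I P2=I P3=I  mem[L0]=40
9. P0: load  L0  bus=[-]  L0: P0=M P1=I P2=I P3=I  mem[L0]=40

bus = BusRdX,Flush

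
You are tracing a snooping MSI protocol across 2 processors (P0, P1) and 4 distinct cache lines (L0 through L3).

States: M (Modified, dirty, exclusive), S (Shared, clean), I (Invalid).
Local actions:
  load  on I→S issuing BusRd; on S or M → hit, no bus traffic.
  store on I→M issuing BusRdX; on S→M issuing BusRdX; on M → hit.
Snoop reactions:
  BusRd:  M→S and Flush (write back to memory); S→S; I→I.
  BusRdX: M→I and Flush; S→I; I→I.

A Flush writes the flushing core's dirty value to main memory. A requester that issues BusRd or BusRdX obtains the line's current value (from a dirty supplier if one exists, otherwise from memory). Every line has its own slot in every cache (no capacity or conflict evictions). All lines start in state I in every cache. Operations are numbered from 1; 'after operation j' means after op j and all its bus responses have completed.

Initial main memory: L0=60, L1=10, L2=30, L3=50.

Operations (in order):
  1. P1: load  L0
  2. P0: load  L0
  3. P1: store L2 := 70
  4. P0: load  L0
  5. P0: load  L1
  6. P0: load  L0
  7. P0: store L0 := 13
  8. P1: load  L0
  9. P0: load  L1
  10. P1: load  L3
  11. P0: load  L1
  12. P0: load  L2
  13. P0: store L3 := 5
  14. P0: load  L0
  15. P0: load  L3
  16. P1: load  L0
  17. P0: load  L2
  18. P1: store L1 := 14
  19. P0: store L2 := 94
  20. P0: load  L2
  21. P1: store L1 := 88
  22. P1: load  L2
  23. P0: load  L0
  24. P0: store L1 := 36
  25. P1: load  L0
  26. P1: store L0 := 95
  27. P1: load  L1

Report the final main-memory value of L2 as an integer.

  op1 P1: load  L0 → I/S on L0; bus BusRd; mem=60
  op2 P0: load  L0 → S/S on L0; bus BusRd; mem=60
  op3 P1: store L2 := 70 → I/M on L2; bus BusRdX; mem=30
  op4 P0: load  L0 → S/S on L0; bus (none); mem=60
  op5 P0: load  L1 → S/I on L1; bus BusRd; mem=10
  op6 P0: load  L0 → S/S on L0; bus (none); mem=60
  op7 P0: store L0 := 13 → M/I on L0; bus BusRdX; mem=60
  op8 P1: load  L0 → S/S on L0; bus BusRd Flush; mem=13
  op9 P0: load  L1 → S/I on L1; bus (none); mem=10
  op10 P1: load  L3 → I/S on L3; bus BusRd; mem=50
  op11 P0: load  L1 → S/I on L1; bus (none); mem=10
  op12 P0: load  L2 → S/S on L2; bus BusRd Flush; mem=70
  op13 P0: store L3 := 5 → M/I on L3; bus BusRdX; mem=50
  op14 P0: load  L0 → S/S on L0; bus (none); mem=13
  op15 P0: load  L3 → M/I on L3; bus (none); mem=50
  op16 P1: load  L0 → S/S on L0; bus (none); mem=13
  op17 P0: load  L2 → S/S on L2; bus (none); mem=70
  op18 P1: store L1 := 14 → I/M on L1; bus BusRdX; mem=10
  op19 P0: store L2 := 94 → M/I on L2; bus BusRdX; mem=70
  op20 P0: load  L2 → M/I on L2; bus (none); mem=70
  op21 P1: store L1 := 88 → I/M on L1; bus (none); mem=10
  op22 P1: load  L2 → S/S on L2; bus BusRd Flush; mem=94
  op23 P0: load  L0 → S/S on L0; bus (none); mem=13
  op24 P0: store L1 := 36 → M/I on L1; bus BusRdX Flush; mem=88
  op25 P1: load  L0 → S/S on L0; bus (none); mem=13
  op26 P1: store L0 := 95 → I/M on L0; bus BusRdX; mem=13
  op27 P1: load  L1 → S/S on L1; bus BusRd Flush; mem=36

memory[L2] = 94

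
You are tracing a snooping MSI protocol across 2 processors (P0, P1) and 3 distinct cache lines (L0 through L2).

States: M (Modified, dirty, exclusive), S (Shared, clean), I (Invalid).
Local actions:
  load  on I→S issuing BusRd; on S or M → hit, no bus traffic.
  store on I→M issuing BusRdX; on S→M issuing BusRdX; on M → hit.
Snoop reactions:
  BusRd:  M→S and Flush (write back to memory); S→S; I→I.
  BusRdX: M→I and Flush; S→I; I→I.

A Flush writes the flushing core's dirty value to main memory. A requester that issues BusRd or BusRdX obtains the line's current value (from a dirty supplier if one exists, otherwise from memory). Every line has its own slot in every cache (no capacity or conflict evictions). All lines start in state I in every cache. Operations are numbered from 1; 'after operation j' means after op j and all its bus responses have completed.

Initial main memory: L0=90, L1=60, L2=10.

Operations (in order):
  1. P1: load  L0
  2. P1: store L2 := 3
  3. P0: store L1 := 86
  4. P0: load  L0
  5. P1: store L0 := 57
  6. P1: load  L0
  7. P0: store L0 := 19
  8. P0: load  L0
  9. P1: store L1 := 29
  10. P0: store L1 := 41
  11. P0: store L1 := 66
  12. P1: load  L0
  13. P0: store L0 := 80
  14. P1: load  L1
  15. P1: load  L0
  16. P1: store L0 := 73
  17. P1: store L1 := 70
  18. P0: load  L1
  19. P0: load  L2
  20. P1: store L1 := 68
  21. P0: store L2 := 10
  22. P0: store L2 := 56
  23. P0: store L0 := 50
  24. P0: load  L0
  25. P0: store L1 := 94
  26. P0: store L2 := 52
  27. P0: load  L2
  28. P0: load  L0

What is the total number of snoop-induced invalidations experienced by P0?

invalidations = 5

step 1: P1: load  L0  ⟶  IS  (L0)  txn=BusRd  M[L0]=90
step 2: P1: store L2 := 3  ⟶  IM  (L2)  txn=BusRdX  M[L2]=10
step 3: P0: store L1 := 86  ⟶  MI  (L1)  txn=BusRdX  M[L1]=60
step 4: P0: load  L0  ⟶  SS  (L0)  txn=BusRd  M[L0]=90
step 5: P1: store L0 := 57  ⟶  IM  (L0)  txn=BusRdX  M[L0]=90
step 6: P1: load  L0  ⟶  IM  (L0)  txn=∅  M[L0]=90
step 7: P0: store L0 := 19  ⟶  MI  (L0)  txn=BusRdX+Flush  M[L0]=57
step 8: P0: load  L0  ⟶  MI  (L0)  txn=∅  M[L0]=57
step 9: P1: store L1 := 29  ⟶  IM  (L1)  txn=BusRdX+Flush  M[L1]=86
step 10: P0: store L1 := 41  ⟶  MI  (L1)  txn=BusRdX+Flush  M[L1]=29
step 11: P0: store L1 := 66  ⟶  MI  (L1)  txn=∅  M[L1]=29
step 12: P1: load  L0  ⟶  SS  (L0)  txn=BusRd+Flush  M[L0]=19
step 13: P0: store L0 := 80  ⟶  MI  (L0)  txn=BusRdX  M[L0]=19
step 14: P1: load  L1  ⟶  SS  (L1)  txn=BusRd+Flush  M[L1]=66
step 15: P1: load  L0  ⟶  SS  (L0)  txn=BusRd+Flush  M[L0]=80
step 16: P1: store L0 := 73  ⟶  IM  (L0)  txn=BusRdX  M[L0]=80
step 17: P1: store L1 := 70  ⟶  IM  (L1)  txn=BusRdX  M[L1]=66
step 18: P0: load  L1  ⟶  SS  (L1)  txn=BusRd+Flush  M[L1]=70
step 19: P0: load  L2  ⟶  SS  (L2)  txn=BusRd+Flush  M[L2]=3
step 20: P1: store L1 := 68  ⟶  IM  (L1)  txn=BusRdX  M[L1]=70
step 21: P0: store L2 := 10  ⟶  MI  (L2)  txn=BusRdX  M[L2]=3
step 22: P0: store L2 := 56  ⟶  MI  (L2)  txn=∅  M[L2]=3
step 23: P0: store L0 := 50  ⟶  MI  (L0)  txn=BusRdX+Flush  M[L0]=73
step 24: P0: load  L0  ⟶  MI  (L0)  txn=∅  M[L0]=73
step 25: P0: store L1 := 94  ⟶  MI  (L1)  txn=BusRdX+Flush  M[L1]=68
step 26: P0: store L2 := 52  ⟶  MI  (L2)  txn=∅  M[L2]=3
step 27: P0: load  L2  ⟶  MI  (L2)  txn=∅  M[L2]=3
step 28: P0: load  L0  ⟶  MI  (L0)  txn=∅  M[L0]=73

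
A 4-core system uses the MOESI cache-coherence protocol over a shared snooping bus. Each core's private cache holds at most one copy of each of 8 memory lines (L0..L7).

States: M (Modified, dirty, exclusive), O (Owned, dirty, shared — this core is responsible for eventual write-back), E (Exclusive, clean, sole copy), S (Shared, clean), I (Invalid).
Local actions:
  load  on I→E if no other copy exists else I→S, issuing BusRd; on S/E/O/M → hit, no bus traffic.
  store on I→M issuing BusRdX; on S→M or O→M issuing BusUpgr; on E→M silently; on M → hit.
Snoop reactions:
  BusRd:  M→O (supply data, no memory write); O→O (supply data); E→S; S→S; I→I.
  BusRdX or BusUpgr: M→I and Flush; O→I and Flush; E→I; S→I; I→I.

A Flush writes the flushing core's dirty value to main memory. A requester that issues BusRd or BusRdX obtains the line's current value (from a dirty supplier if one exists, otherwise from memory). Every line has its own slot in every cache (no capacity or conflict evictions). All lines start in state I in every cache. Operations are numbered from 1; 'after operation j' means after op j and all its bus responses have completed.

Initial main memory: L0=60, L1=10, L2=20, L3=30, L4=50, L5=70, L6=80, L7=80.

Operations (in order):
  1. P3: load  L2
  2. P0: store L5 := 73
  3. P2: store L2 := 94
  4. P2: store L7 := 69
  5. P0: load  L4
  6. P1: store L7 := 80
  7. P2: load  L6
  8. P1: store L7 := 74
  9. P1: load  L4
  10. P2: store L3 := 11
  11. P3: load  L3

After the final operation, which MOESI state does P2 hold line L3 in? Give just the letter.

state = O

  op1 P3: load  L2 → I/I/I/E on L2; bus BusRd; mem=20
  op2 P0: store L5 := 73 → M/I/I/I on L5; bus BusRdX; mem=70
  op3 P2: store L2 := 94 → I/I/M/I on L2; bus BusRdX; mem=20
  op4 P2: store L7 := 69 → I/I/M/I on L7; bus BusRdX; mem=80
  op5 P0: load  L4 → E/I/I/I on L4; bus BusRd; mem=50
  op6 P1: store L7 := 80 → I/M/I/I on L7; bus BusRdX Flush; mem=69
  op7 P2: load  L6 → I/I/E/I on L6; bus BusRd; mem=80
  op8 P1: store L7 := 74 → I/M/I/I on L7; bus (none); mem=69
  op9 P1: load  L4 → S/S/I/I on L4; bus BusRd; mem=50
  op10 P2: store L3 := 11 → I/I/M/I on L3; bus BusRdX; mem=30
  op11 P3: load  L3 → I/I/O/S on L3; bus BusRd; mem=30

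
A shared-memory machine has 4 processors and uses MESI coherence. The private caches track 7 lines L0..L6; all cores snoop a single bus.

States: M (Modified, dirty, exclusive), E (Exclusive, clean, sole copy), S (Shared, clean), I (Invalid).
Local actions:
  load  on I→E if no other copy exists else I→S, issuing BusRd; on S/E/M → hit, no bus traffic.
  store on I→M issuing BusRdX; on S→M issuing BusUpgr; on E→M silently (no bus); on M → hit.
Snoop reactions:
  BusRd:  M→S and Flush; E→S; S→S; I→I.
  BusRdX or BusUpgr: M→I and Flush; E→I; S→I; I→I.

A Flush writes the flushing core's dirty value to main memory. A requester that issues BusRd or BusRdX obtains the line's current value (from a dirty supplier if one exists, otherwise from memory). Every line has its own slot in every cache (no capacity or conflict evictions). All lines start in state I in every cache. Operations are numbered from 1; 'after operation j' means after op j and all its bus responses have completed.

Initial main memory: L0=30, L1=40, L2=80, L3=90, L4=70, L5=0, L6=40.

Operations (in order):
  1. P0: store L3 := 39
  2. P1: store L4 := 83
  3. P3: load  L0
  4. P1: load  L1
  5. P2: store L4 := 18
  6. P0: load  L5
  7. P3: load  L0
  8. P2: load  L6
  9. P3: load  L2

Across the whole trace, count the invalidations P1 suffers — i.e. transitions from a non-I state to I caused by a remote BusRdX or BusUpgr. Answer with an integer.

  op1 P0: store L3 := 39 → M/I/I/I on L3; bus BusRdX; mem=90
  op2 P1: store L4 := 83 → I/M/I/I on L4; bus BusRdX; mem=70
  op3 P3: load  L0 → I/I/I/E on L0; bus BusRd; mem=30
  op4 P1: load  L1 → I/E/I/I on L1; bus BusRd; mem=40
  op5 P2: store L4 := 18 → I/I/M/I on L4; bus BusRdX Flush; mem=83
  op6 P0: load  L5 → E/I/I/I on L5; bus BusRd; mem=0
  op7 P3: load  L0 → I/I/I/E on L0; bus (none); mem=30
  op8 P2: load  L6 → I/I/E/I on L6; bus BusRd; mem=40
  op9 P3: load  L2 → I/I/I/E on L2; bus BusRd; mem=80

invalidations = 1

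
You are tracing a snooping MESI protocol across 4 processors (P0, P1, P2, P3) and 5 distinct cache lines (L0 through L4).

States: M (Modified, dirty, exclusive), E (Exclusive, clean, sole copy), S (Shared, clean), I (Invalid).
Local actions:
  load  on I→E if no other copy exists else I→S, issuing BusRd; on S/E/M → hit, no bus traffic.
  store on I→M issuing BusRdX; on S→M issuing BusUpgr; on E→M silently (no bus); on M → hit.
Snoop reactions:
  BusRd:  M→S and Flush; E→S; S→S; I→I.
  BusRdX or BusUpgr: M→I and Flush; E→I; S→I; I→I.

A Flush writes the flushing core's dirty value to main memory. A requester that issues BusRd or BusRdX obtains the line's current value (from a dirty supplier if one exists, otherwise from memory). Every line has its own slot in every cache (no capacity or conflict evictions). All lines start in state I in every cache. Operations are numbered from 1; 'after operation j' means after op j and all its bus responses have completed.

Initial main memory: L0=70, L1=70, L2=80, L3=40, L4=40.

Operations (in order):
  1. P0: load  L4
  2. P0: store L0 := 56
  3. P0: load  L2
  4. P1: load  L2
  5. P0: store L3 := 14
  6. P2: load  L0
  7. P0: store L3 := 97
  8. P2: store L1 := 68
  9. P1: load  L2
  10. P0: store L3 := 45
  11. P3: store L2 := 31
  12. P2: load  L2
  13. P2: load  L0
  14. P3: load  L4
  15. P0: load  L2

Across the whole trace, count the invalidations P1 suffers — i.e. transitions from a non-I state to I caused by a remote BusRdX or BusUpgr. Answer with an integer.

invalidations = 1

1. P0: load  L4  bus=[BusRd]  L4: P0=E P1=I P2=I P3=I  mem[L4]=40
2. P0: store L0 := 56  bus=[BusRdX]  L0: P0=M P1=I P2=I P3=I  mem[L0]=70
3. P0: load  L2  bus=[BusRd]  L2: P0=E P1=I P2=I P3=I  mem[L2]=80
4. P1: load  L2  bus=[BusRd]  L2: P0=S P1=S P2=I P3=I  mem[L2]=80
5. P0: store L3 := 14  bus=[BusRdX]  L3: P0=M P1=I P2=I P3=I  mem[L3]=40
6. P2: load  L0  bus=[BusRd,Flush]  L0: P0=S P1=I P2=S P3=I  mem[L0]=56
7. P0: store L3 := 97  bus=[-]  L3: P0=M P1=I P2=I P3=I  mem[L3]=40
8. P2: store L1 := 68  bus=[BusRdX]  L1: P0=I P1=I P2=M P3=I  mem[L1]=70
9. P1: load  L2  bus=[-]  L2: P0=S P1=S P2=I P3=I  mem[L2]=80
10. P0: store L3 := 45  bus=[-]  L3: P0=M P1=I P2=I P3=I  mem[L3]=40
11. P3: store L2 := 31  bus=[BusRdX]  L2: P0=I P1=I P2=I P3=M  mem[L2]=80
12. P2: load  L2  bus=[BusRd,Flush]  L2: P0=I P1=I P2=S P3=S  mem[L2]=31
13. P2: load  L0  bus=[-]  L0: P0=S P1=I P2=S P3=I  mem[L0]=56
14. P3: load  L4  bus=[BusRd]  L4: P0=S P1=I P2=I P3=S  mem[L4]=40
15. P0: load  L2  bus=[BusRd]  L2: P0=S P1=I P2=S P3=S  mem[L2]=31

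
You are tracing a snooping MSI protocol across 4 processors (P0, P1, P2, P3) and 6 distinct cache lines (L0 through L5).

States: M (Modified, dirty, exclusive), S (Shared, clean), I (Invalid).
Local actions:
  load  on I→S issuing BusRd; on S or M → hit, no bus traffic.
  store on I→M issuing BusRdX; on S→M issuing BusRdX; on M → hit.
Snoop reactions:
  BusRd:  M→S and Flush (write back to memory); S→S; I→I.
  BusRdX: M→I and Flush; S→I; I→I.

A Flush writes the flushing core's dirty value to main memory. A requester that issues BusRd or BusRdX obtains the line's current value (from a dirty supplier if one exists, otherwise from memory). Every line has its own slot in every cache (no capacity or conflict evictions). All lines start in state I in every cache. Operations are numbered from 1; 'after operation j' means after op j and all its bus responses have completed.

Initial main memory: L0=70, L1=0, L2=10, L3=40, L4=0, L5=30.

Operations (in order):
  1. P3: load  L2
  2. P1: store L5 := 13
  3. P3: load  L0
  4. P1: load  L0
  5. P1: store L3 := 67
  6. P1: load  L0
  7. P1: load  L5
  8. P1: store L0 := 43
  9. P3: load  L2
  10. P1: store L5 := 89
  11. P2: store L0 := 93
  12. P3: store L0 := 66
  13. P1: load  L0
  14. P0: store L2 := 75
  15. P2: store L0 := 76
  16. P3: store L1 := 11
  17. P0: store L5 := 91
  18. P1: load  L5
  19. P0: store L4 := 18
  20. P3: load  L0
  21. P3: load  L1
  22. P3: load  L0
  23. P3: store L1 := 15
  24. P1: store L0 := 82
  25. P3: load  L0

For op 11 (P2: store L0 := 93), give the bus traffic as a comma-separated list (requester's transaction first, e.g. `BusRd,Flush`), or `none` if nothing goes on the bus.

  op1 P3: load  L2 → I/I/I/S on L2; bus BusRd; mem=10
  op2 P1: store L5 := 13 → I/M/I/I on L5; bus BusRdX; mem=30
  op3 P3: load  L0 → I/I/I/S on L0; bus BusRd; mem=70
  op4 P1: load  L0 → I/S/I/S on L0; bus BusRd; mem=70
  op5 P1: store L3 := 67 → I/M/I/I on L3; bus BusRdX; mem=40
  op6 P1: load  L0 → I/S/I/S on L0; bus (none); mem=70
  op7 P1: load  L5 → I/M/I/I on L5; bus (none); mem=30
  op8 P1: store L0 := 43 → I/M/I/I on L0; bus BusRdX; mem=70
  op9 P3: load  L2 → I/I/I/S on L2; bus (none); mem=10
  op10 P1: store L5 := 89 → I/M/I/I on L5; bus (none); mem=30
  op11 P2: store L0 := 93 → I/I/M/I on L0; bus BusRdX Flush; mem=43
  op12 P3: store L0 := 66 → I/I/I/M on L0; bus BusRdX Flush; mem=93
  op13 P1: load  L0 → I/S/I/S on L0; bus BusRd Flush; mem=66
  op14 P0: store L2 := 75 → M/I/I/I on L2; bus BusRdX; mem=10
  op15 P2: store L0 := 76 → I/I/M/I on L0; bus BusRdX; mem=66
  op16 P3: store L1 := 11 → I/I/I/M on L1; bus BusRdX; mem=0
  op17 P0: store L5 := 91 → M/I/I/I on L5; bus BusRdX Flush; mem=89
  op18 P1: load  L5 → S/S/I/I on L5; bus BusRd Flush; mem=91
  op19 P0: store L4 := 18 → M/I/I/I on L4; bus BusRdX; mem=0
  op20 P3: load  L0 → I/I/S/S on L0; bus BusRd Flush; mem=76
  op21 P3: load  L1 → I/I/I/M on L1; bus (none); mem=0
  op22 P3: load  L0 → I/I/S/S on L0; bus (none); mem=76
  op23 P3: store L1 := 15 → I/I/I/M on L1; bus (none); mem=0
  op24 P1: store L0 := 82 → I/M/I/I on L0; bus BusRdX; mem=76
  op25 P3: load  L0 → I/S/I/S on L0; bus BusRd Flush; mem=82

bus = BusRdX,Flush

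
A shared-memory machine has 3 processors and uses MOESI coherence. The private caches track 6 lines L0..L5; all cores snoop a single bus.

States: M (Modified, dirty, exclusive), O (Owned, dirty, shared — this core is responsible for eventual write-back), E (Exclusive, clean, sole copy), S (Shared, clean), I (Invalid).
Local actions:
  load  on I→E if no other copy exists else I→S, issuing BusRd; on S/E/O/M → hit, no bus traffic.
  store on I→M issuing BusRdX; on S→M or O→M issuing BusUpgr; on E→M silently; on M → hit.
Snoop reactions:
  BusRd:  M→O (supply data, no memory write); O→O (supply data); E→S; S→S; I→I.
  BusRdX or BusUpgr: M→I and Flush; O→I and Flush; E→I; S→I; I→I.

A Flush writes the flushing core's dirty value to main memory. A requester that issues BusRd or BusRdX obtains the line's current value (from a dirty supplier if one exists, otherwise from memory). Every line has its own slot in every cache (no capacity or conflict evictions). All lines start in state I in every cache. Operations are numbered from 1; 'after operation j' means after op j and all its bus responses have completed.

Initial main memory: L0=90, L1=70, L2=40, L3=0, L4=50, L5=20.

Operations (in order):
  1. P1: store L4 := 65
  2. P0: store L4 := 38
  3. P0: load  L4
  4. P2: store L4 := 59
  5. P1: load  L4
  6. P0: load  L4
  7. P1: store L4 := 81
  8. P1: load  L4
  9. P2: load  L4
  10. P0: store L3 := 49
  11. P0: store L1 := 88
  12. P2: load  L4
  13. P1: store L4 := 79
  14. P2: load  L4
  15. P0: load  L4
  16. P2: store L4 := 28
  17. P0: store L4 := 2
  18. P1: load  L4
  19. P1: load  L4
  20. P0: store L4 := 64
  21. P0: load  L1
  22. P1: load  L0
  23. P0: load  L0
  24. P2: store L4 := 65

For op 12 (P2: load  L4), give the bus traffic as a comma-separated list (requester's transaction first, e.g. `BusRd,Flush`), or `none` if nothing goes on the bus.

bus = none

[1] P1: store L4 := 65 | P0:I, P1:M(65), P2:I | bus: BusRdX
[2] P0: store L4 := 38 | P0:M(38), P1:I, P2:I | bus: BusRdX,Flush
[3] P0: load  L4 | P0:M(38), P1:I, P2:I | bus: none
[4] P2: store L4 := 59 | P0:I, P1:I, P2:M(59) | bus: BusRdX,Flush
[5] P1: load  L4 | P0:I, P1:S(59), P2:O(59) | bus: BusRd
[6] P0: load  L4 | P0:S(59), P1:S(59), P2:O(59) | bus: BusRd
[7] P1: store L4 := 81 | P0:I, P1:M(81), P2:I | bus: BusUpgr,Flush
[8] P1: load  L4 | P0:I, P1:M(81), P2:I | bus: none
[9] P2: load  L4 | P0:I, P1:O(81), P2:S(81) | bus: BusRd
[10] P0: store L3 := 49 | P0:M(49), P1:I, P2:I | bus: BusRdX
[11] P0: store L1 := 88 | P0:M(88), P1:I, P2:I | bus: BusRdX
[12] P2: load  L4 | P0:I, P1:O(81), P2:S(81) | bus: none
[13] P1: store L4 := 79 | P0:I, P1:M(79), P2:I | bus: BusUpgr
[14] P2: load  L4 | P0:I, P1:O(79), P2:S(79) | bus: BusRd
[15] P0: load  L4 | P0:S(79), P1:O(79), P2:S(79) | bus: BusRd
[16] P2: store L4 := 28 | P0:I, P1:I, P2:M(28) | bus: BusUpgr,Flush
[17] P0: store L4 := 2 | P0:M(2), P1:I, P2:I | bus: BusRdX,Flush
[18] P1: load  L4 | P0:O(2), P1:S(2), P2:I | bus: BusRd
[19] P1: load  L4 | P0:O(2), P1:S(2), P2:I | bus: none
[20] P0: store L4 := 64 | P0:M(64), P1:I, P2:I | bus: BusUpgr
[21] P0: load  L1 | P0:M(88), P1:I, P2:I | bus: none
[22] P1: load  L0 | P0:I, P1:E(90), P2:I | bus: BusRd
[23] P0: load  L0 | P0:S(90), P1:S(90), P2:I | bus: BusRd
[24] P2: store L4 := 65 | P0:I, P1:I, P2:M(65) | bus: BusRdX,Flush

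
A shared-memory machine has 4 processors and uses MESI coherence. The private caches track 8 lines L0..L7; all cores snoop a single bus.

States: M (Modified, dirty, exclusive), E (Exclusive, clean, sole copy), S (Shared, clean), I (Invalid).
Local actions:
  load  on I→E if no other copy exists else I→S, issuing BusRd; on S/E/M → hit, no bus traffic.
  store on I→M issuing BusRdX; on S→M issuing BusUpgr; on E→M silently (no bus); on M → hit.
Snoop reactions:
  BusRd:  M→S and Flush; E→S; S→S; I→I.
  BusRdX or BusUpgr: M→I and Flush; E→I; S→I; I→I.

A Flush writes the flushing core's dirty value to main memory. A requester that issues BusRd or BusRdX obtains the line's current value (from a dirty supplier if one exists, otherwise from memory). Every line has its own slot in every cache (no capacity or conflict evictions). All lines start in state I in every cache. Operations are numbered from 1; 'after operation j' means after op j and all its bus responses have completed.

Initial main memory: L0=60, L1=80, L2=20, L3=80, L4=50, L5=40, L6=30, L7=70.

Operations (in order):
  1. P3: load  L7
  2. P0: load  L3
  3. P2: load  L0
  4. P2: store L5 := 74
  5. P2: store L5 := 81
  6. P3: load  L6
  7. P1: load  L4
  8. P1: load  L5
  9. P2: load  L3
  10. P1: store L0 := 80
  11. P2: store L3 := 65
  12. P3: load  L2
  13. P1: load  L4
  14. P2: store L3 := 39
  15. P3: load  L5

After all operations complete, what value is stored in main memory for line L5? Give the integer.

[1] P3: load  L7 | P0:I, P1:I, P2:I, P3:E(70) | bus: BusRd
[2] P0: load  L3 | P0:E(80), P1:I, P2:I, P3:I | bus: BusRd
[3] P2: load  L0 | P0:I, P1:I, P2:E(60), P3:I | bus: BusRd
[4] P2: store L5 := 74 | P0:I, P1:I, P2:M(74), P3:I | bus: BusRdX
[5] P2: store L5 := 81 | P0:I, P1:I, P2:M(81), P3:I | bus: none
[6] P3: load  L6 | P0:I, P1:I, P2:I, P3:E(30) | bus: BusRd
[7] P1: load  L4 | P0:I, P1:E(50), P2:I, P3:I | bus: BusRd
[8] P1: load  L5 | P0:I, P1:S(81), P2:S(81), P3:I | bus: BusRd,Flush
[9] P2: load  L3 | P0:S(80), P1:I, P2:S(80), P3:I | bus: BusRd
[10] P1: store L0 := 80 | P0:I, P1:M(80), P2:I, P3:I | bus: BusRdX
[11] P2: store L3 := 65 | P0:I, P1:I, P2:M(65), P3:I | bus: BusUpgr
[12] P3: load  L2 | P0:I, P1:I, P2:I, P3:E(20) | bus: BusRd
[13] P1: load  L4 | P0:I, P1:E(50), P2:I, P3:I | bus: none
[14] P2: store L3 := 39 | P0:I, P1:I, P2:M(39), P3:I | bus: none
[15] P3: load  L5 | P0:I, P1:S(81), P2:S(81), P3:S(81) | bus: BusRd

memory[L5] = 81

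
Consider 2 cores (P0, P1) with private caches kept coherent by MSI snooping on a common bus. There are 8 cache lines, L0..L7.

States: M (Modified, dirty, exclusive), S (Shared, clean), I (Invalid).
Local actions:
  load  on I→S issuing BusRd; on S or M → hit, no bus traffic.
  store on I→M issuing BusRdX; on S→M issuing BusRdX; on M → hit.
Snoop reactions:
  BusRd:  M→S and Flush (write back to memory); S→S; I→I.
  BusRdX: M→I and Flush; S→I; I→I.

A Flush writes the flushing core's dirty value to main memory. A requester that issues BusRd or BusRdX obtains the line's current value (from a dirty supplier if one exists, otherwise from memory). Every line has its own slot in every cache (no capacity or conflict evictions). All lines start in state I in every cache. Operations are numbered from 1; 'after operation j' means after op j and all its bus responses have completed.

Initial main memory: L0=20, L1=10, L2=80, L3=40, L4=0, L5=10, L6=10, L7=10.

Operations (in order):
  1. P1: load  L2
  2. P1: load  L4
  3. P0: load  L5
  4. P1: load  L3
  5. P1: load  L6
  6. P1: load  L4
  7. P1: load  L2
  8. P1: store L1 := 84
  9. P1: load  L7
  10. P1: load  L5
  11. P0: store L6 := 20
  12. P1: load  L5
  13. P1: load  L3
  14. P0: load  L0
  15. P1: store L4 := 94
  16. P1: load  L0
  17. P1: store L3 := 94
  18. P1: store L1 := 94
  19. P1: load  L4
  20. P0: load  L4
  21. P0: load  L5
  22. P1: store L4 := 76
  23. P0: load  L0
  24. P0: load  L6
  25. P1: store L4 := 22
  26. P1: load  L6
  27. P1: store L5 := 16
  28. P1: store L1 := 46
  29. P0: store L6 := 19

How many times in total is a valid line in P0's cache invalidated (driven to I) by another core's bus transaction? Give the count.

invalidations = 2

1. P1: load  L2  bus=[BusRd]  L2: P0=I P1=S  mem[L2]=80
2. P1: load  L4  bus=[BusRd]  L4: P0=I P1=S  mem[L4]=0
3. P0: load  L5  bus=[BusRd]  L5: P0=S P1=I  mem[L5]=10
4. P1: load  L3  bus=[BusRd]  L3: P0=I P1=S  mem[L3]=40
5. P1: load  L6  bus=[BusRd]  L6: P0=I P1=S  mem[L6]=10
6. P1: load  L4  bus=[-]  L4: P0=I P1=S  mem[L4]=0
7. P1: load  L2  bus=[-]  L2: P0=I P1=S  mem[L2]=80
8. P1: store L1 := 84  bus=[BusRdX]  L1: P0=I P1=M  mem[L1]=10
9. P1: load  L7  bus=[BusRd]  L7: P0=I P1=S  mem[L7]=10
10. P1: load  L5  bus=[BusRd]  L5: P0=S P1=S  mem[L5]=10
11. P0: store L6 := 20  bus=[BusRdX]  L6: P0=M P1=I  mem[L6]=10
12. P1: load  L5  bus=[-]  L5: P0=S P1=S  mem[L5]=10
13. P1: load  L3  bus=[-]  L3: P0=I P1=S  mem[L3]=40
14. P0: load  L0  bus=[BusRd]  L0: P0=S P1=I  mem[L0]=20
15. P1: store L4 := 94  bus=[BusRdX]  L4: P0=I P1=M  mem[L4]=0
16. P1: load  L0  bus=[BusRd]  L0: P0=S P1=S  mem[L0]=20
17. P1: store L3 := 94  bus=[BusRdX]  L3: P0=I P1=M  mem[L3]=40
18. P1: store L1 := 94  bus=[-]  L1: P0=I P1=M  mem[L1]=10
19. P1: load  L4  bus=[-]  L4: P0=I P1=M  mem[L4]=0
20. P0: load  L4  bus=[BusRd,Flush]  L4: P0=S P1=S  mem[L4]=94
21. P0: load  L5  bus=[-]  L5: P0=S P1=S  mem[L5]=10
22. P1: store L4 := 76  bus=[BusRdX]  L4: P0=I P1=M  mem[L4]=94
23. P0: load  L0  bus=[-]  L0: P0=S P1=S  mem[L0]=20
24. P0: load  L6  bus=[-]  L6: P0=M P1=I  mem[L6]=10
25. P1: store L4 := 22  bus=[-]  L4: P0=I P1=M  mem[L4]=94
26. P1: load  L6  bus=[BusRd,Flush]  L6: P0=S P1=S  mem[L6]=20
27. P1: store L5 := 16  bus=[BusRdX]  L5: P0=I P1=M  mem[L5]=10
28. P1: store L1 := 46  bus=[-]  L1: P0=I P1=M  mem[L1]=10
29. P0: store L6 := 19  bus=[BusRdX]  L6: P0=M P1=I  mem[L6]=20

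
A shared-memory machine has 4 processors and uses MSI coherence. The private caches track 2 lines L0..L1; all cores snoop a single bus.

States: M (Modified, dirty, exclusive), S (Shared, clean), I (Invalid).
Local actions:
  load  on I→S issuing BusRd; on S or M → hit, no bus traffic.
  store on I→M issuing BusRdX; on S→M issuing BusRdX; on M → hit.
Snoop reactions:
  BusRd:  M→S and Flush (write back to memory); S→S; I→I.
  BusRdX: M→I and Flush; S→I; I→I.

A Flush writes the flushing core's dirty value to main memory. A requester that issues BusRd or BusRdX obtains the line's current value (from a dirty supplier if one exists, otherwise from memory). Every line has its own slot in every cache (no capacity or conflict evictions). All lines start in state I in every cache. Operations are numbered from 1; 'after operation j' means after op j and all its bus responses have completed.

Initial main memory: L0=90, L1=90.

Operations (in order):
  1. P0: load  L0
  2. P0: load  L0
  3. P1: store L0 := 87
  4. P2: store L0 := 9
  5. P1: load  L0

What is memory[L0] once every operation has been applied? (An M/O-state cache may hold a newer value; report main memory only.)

memory[L0] = 9

step 1: P0: load  L0  ⟶  SIII  (L0)  txn=BusRd  M[L0]=90
step 2: P0: load  L0  ⟶  SIII  (L0)  txn=∅  M[L0]=90
step 3: P1: store L0 := 87  ⟶  IMII  (L0)  txn=BusRdX  M[L0]=90
step 4: P2: store L0 := 9  ⟶  IIMI  (L0)  txn=BusRdX+Flush  M[L0]=87
step 5: P1: load  L0  ⟶  ISSI  (L0)  txn=BusRd+Flush  M[L0]=9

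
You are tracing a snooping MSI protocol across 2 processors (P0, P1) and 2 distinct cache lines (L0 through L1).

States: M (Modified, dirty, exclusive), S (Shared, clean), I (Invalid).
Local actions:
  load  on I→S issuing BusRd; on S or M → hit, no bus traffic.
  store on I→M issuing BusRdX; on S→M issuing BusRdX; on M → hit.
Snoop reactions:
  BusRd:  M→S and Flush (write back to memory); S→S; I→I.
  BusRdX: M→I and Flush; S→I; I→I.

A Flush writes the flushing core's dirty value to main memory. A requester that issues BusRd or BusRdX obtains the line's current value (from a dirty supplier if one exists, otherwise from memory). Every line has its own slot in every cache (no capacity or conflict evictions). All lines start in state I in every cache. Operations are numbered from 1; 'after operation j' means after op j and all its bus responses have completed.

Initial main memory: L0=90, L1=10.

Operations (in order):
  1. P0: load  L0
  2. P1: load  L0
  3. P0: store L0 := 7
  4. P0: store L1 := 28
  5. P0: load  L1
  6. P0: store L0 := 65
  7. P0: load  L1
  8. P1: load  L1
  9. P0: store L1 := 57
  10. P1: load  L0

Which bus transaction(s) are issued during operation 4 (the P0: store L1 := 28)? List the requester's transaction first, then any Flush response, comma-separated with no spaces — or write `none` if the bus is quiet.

bus = BusRdX

1. P0: load  L0  bus=[BusRd]  L0: P0=S P1=I  mem[L0]=90
2. P1: load  L0  bus=[BusRd]  L0: P0=S P1=S  mem[L0]=90
3. P0: store L0 := 7  bus=[BusRdX]  L0: P0=M P1=I  mem[L0]=90
4. P0: store L1 := 28  bus=[BusRdX]  L1: P0=M P1=I  mem[L1]=10
5. P0: load  L1  bus=[-]  L1: P0=M P1=I  mem[L1]=10
6. P0: store L0 := 65  bus=[-]  L0: P0=M P1=I  mem[L0]=90
7. P0: load  L1  bus=[-]  L1: P0=M P1=I  mem[L1]=10
8. P1: load  L1  bus=[BusRd,Flush]  L1: P0=S P1=S  mem[L1]=28
9. P0: store L1 := 57  bus=[BusRdX]  L1: P0=M P1=I  mem[L1]=28
10. P1: load  L0  bus=[BusRd,Flush]  L0: P0=S P1=S  mem[L0]=65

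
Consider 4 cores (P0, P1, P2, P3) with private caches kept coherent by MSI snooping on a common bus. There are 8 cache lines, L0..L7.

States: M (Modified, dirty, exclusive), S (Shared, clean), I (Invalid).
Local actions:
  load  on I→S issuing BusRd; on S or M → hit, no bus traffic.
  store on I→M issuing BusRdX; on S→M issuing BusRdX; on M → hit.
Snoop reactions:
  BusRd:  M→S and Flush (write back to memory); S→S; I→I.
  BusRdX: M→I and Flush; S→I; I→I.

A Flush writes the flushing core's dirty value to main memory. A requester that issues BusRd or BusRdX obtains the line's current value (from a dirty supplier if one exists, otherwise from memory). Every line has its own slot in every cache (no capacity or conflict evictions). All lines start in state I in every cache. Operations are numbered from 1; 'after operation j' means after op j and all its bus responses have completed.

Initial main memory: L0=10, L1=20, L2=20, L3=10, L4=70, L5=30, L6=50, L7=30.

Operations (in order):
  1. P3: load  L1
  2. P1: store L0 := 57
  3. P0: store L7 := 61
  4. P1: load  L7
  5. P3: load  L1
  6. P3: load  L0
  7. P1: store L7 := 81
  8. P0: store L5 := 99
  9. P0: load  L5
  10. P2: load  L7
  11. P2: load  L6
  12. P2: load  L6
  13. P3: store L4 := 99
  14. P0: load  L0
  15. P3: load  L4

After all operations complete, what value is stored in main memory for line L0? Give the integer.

memory[L0] = 57

[1] P3: load  L1 | P0:I, P1:I, P2:I, P3:S(20) | bus: BusRd
[2] P1: store L0 := 57 | P0:I, P1:M(57), P2:I, P3:I | bus: BusRdX
[3] P0: store L7 := 61 | P0:M(61), P1:I, P2:I, P3:I | bus: BusRdX
[4] P1: load  L7 | P0:S(61), P1:S(61), P2:I, P3:I | bus: BusRd,Flush
[5] P3: load  L1 | P0:I, P1:I, P2:I, P3:S(20) | bus: none
[6] P3: load  L0 | P0:I, P1:S(57), P2:I, P3:S(57) | bus: BusRd,Flush
[7] P1: store L7 := 81 | P0:I, P1:M(81), P2:I, P3:I | bus: BusRdX
[8] P0: store L5 := 99 | P0:M(99), P1:I, P2:I, P3:I | bus: BusRdX
[9] P0: load  L5 | P0:M(99), P1:I, P2:I, P3:I | bus: none
[10] P2: load  L7 | P0:I, P1:S(81), P2:S(81), P3:I | bus: BusRd,Flush
[11] P2: load  L6 | P0:I, P1:I, P2:S(50), P3:I | bus: BusRd
[12] P2: load  L6 | P0:I, P1:I, P2:S(50), P3:I | bus: none
[13] P3: store L4 := 99 | P0:I, P1:I, P2:I, P3:M(99) | bus: BusRdX
[14] P0: load  L0 | P0:S(57), P1:S(57), P2:I, P3:S(57) | bus: BusRd
[15] P3: load  L4 | P0:I, P1:I, P2:I, P3:M(99) | bus: none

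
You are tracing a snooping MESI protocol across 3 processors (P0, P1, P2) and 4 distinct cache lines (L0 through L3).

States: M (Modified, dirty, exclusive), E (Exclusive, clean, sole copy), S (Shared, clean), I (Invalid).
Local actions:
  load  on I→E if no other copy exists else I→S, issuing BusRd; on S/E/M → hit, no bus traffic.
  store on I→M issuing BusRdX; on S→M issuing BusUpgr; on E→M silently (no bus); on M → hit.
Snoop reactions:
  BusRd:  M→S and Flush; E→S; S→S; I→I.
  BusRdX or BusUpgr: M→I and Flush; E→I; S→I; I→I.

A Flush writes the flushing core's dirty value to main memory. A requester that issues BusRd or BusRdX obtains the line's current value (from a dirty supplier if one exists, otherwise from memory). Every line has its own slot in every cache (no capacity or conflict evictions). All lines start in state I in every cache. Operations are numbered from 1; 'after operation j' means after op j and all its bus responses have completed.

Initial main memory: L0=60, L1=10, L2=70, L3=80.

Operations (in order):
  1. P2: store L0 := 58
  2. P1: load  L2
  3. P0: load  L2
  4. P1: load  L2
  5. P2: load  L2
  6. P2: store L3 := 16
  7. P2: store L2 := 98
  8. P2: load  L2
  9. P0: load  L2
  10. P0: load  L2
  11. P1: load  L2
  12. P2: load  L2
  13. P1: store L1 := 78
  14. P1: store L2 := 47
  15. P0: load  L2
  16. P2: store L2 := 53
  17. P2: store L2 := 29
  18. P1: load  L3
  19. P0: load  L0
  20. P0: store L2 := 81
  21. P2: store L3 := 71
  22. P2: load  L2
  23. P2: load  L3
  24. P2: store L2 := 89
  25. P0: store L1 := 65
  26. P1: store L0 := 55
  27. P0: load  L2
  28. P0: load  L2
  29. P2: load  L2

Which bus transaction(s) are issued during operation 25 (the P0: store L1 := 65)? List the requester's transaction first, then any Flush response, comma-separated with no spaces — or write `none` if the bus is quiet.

bus = BusRdX,Flush

step 1: P2: store L0 := 58  ⟶  IIM  (L0)  txn=BusRdX  M[L0]=60
step 2: P1: load  L2  ⟶  IEI  (L2)  txn=BusRd  M[L2]=70
step 3: P0: load  L2  ⟶  SSI  (L2)  txn=BusRd  M[L2]=70
step 4: P1: load  L2  ⟶  SSI  (L2)  txn=∅  M[L2]=70
step 5: P2: load  L2  ⟶  SSS  (L2)  txn=BusRd  M[L2]=70
step 6: P2: store L3 := 16  ⟶  IIM  (L3)  txn=BusRdX  M[L3]=80
step 7: P2: store L2 := 98  ⟶  IIM  (L2)  txn=BusUpgr  M[L2]=70
step 8: P2: load  L2  ⟶  IIM  (L2)  txn=∅  M[L2]=70
step 9: P0: load  L2  ⟶  SIS  (L2)  txn=BusRd+Flush  M[L2]=98
step 10: P0: load  L2  ⟶  SIS  (L2)  txn=∅  M[L2]=98
step 11: P1: load  L2  ⟶  SSS  (L2)  txn=BusRd  M[L2]=98
step 12: P2: load  L2  ⟶  SSS  (L2)  txn=∅  M[L2]=98
step 13: P1: store L1 := 78  ⟶  IMI  (L1)  txn=BusRdX  M[L1]=10
step 14: P1: store L2 := 47  ⟶  IMI  (L2)  txn=BusUpgr  M[L2]=98
step 15: P0: load  L2  ⟶  SSI  (L2)  txn=BusRd+Flush  M[L2]=47
step 16: P2: store L2 := 53  ⟶  IIM  (L2)  txn=BusRdX  M[L2]=47
step 17: P2: store L2 := 29  ⟶  IIM  (L2)  txn=∅  M[L2]=47
step 18: P1: load  L3  ⟶  ISS  (L3)  txn=BusRd+Flush  M[L3]=16
step 19: P0: load  L0  ⟶  SIS  (L0)  txn=BusRd+Flush  M[L0]=58
step 20: P0: store L2 := 81  ⟶  MII  (L2)  txn=BusRdX+Flush  M[L2]=29
step 21: P2: store L3 := 71  ⟶  IIM  (L3)  txn=BusUpgr  M[L3]=16
step 22: P2: load  L2  ⟶  SIS  (L2)  txn=BusRd+Flush  M[L2]=81
step 23: P2: load  L3  ⟶  IIM  (L3)  txn=∅  M[L3]=16
step 24: P2: store L2 := 89  ⟶  IIM  (L2)  txn=BusUpgr  M[L2]=81
step 25: P0: store L1 := 65  ⟶  MII  (L1)  txn=BusRdX+Flush  M[L1]=78
step 26: P1: store L0 := 55  ⟶  IMI  (L0)  txn=BusRdX  M[L0]=58
step 27: P0: load  L2  ⟶  SIS  (L2)  txn=BusRd+Flush  M[L2]=89
step 28: P0: load  L2  ⟶  SIS  (L2)  txn=∅  M[L2]=89
step 29: P2: load  L2  ⟶  SIS  (L2)  txn=∅  M[L2]=89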